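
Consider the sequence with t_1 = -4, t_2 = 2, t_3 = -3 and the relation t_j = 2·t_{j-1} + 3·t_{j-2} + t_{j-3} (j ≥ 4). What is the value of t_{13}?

Compute successive terms:
t_4 = -4  t_5 = -15  t_6 = -45  t_7 = -139  t_8 = -428  t_9 = -1318  t_{10} = -4059  t_{11} = -12500  t_{12} = -38495  t_{13} = -118549.

-118549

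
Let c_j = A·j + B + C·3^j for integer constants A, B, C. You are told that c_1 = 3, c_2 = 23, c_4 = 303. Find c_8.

26207

At j = 1, 2, 4: A + B + 3C = 3; 2A + B + 9C = 23; 4A + B + 81C = 303.
Subtracting the first from the second: A + 6C = 20.
Subtracting the second from the third: 2A + 72C = 280.
Solving: C = 4, A = -4, then B = -5.
Therefore c_8 = -32 + (-5) + 4·6561 = 26207.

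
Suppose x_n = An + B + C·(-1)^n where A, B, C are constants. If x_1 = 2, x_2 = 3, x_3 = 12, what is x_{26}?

123

At n = 1, 2, 3: A + B - C = 2; 2A + B + C = 3; 3A + B - C = 12.
Subtracting the first from the second: A + 2C = 1.
Subtracting the second from the third: A - 2C = 9.
Solving: C = -2, A = 5, then B = -5.
Hence x_{26} = 5·26 + (-5) + (-2)·1 = 123.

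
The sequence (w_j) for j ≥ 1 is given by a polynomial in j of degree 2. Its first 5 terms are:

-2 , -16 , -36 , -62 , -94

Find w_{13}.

-566

1st diffs: -14, -20, -26, -32.
2nd diffs: -6, -6, -6 (constant).
Newton forward-difference form: w_j = -2 + (-14)·C(j-1,1) + (-6)·C(j-1,2).
At j = 13: j-1 = 12, so w_{13} = -2 - 168 - 396 = -566.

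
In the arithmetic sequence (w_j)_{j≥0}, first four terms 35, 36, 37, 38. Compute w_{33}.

68

Common difference d = 1.
w_j = 35 + (j - 0)·1.
w_{33} = 35 + 33·1 = 68.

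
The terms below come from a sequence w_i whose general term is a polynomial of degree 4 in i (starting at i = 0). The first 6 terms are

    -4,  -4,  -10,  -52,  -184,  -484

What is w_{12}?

1st diffs: 0, -6, -42, -132, -300.
2nd diffs: -6, -36, -90, -168.
3rd diffs: -30, -54, -78.
4th diffs: -24, -24 (constant).
Newton forward-difference form: w_i = -4 + (-6)·C(i,2) + (-30)·C(i,3) + (-24)·C(i,4).
At i = 12: i = 12, so w_{12} = -4 - 396 - 6600 - 11880 = -18880.

-18880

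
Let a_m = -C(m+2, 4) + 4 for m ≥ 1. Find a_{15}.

-2376

C(17, 4) = 2380, so a_{15} = -2376.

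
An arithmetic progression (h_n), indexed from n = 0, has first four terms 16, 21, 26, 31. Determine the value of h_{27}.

Common difference d = 5.
h_n = 16 + (n - 0)·5.
h_{27} = 16 + 27·5 = 151.

151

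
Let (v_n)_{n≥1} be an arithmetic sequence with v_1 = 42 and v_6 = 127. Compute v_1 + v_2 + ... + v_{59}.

Common difference d = (127 - 42) / (6 - 1) = 17.
v_n = 42 + (n - 1)·17.
v_{59} = 1028; S = 59·(42 + 1028)/2 = 31565.

31565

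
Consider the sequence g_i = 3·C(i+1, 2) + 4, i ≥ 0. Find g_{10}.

C(11, 2) = 55, so g_{10} = 169.

169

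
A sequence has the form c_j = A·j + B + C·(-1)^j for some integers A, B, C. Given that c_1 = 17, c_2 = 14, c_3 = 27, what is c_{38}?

At j = 1, 2, 3: A + B - C = 17; 2A + B + C = 14; 3A + B - C = 27.
Subtracting the first from the second: A + 2C = -3.
Subtracting the second from the third: A - 2C = 13.
Solving: C = -4, A = 5, then B = 8.
So c_j = 5·j + 8 + (-4)·(-1)^j; at j=38 this is 194.

194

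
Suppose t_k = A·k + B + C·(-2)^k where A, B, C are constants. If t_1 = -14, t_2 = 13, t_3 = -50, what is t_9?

-2588

At k = 1, 2, 3: A + B - 2C = -14; 2A + B + 4C = 13; 3A + B - 8C = -50.
Subtracting the first from the second: A + 6C = 27.
Subtracting the second from the third: A - 12C = -63.
Solving: C = 5, A = -3, then B = -1.
Therefore t_9 = -27 + (-1) + 5·(-512) = -2588.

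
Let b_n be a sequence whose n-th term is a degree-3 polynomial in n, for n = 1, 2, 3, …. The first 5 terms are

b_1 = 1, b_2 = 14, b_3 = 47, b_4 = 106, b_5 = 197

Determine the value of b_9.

1001

1st diffs: 13, 33, 59, 91.
2nd diffs: 20, 26, 32.
3rd diffs: 6, 6 (constant).
Newton forward-difference form: b_n = 1 + 13·C(n-1,1) + 20·C(n-1,2) + 6·C(n-1,3).
At n = 9: n-1 = 8, so b_9 = 1 + 104 + 560 + 336 = 1001.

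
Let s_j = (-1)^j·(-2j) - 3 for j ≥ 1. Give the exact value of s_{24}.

-51

(-1)^24 = 1; -2j at j=24 is -48; so s_{24} = -51.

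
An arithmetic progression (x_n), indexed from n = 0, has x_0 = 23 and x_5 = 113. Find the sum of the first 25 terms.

5975

Common difference d = (113 - 23) / (5 - 0) = 18.
x_n = 23 + (n - 0)·18.
x_{24} = 455; S = 25·(23 + 455)/2 = 5975.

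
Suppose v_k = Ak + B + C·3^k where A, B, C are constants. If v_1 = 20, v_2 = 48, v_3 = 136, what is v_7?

Write the equations: A + B + 3C = 20; 2A + B + 9C = 48; 3A + B + 27C = 136.
Subtracting the first from the second: A + 6C = 28.
Subtracting the second from the third: A + 18C = 88.
Solving: C = 5, A = -2, then B = 7.
So v_k = -2·k + 7 + 5·3^k; at k=7 this is 10928.

10928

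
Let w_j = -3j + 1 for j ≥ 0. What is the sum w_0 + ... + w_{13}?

-259

Over j = 0..13: Σj = 91.
Total = (-3)·91 + (1)·14 = -259.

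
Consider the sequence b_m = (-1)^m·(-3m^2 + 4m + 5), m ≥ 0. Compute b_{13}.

450

(-1)^13 = -1; -3m^2 + 4m + 5 at m=13 is -450; so b_{13} = 450.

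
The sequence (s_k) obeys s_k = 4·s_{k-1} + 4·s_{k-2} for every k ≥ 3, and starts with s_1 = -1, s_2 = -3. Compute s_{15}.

s_3 = -16; s_4 = -76; s_5 = -368; …; s_{12} = -22506496; s_{13} = -108670976; s_{14} = -524709888; s_{15} = -2533523456.

-2533523456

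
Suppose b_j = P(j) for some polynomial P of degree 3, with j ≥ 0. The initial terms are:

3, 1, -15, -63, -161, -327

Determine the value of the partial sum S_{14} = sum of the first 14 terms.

-23254

1st diffs: -2, -16, -48, -98, -166.
2nd diffs: -14, -32, -50, -68.
3rd diffs: -18, -18, -18 (constant).
Newton forward-difference form: b_j = 3 + (-2)·C(j,1) + (-14)·C(j,2) + (-18)·C(j,3).
Continuing: …, -579, -935, -1413, -2031, …, b_{13} = -6263.
Summing j = 0..13 (14 terms) gives -23254.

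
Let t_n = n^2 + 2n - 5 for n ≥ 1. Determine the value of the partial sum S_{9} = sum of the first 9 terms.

330

Over n = 1..9: Σn = 45, Σn² = 285.
Total = (1)·285 + (2)·45 + (-5)·9 = 330.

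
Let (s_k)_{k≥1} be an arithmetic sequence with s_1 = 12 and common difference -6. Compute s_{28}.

s_k = 12 + (k - 1)·(-6).
s_{28} = 12 + 27·(-6) = -150.

-150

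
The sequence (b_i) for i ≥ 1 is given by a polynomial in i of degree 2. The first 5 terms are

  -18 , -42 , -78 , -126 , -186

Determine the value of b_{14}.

-1266

1st diffs: -24, -36, -48, -60.
2nd diffs: -12, -12, -12 (constant).
Newton forward-difference form: b_i = -18 + (-24)·C(i-1,1) + (-12)·C(i-1,2).
At i = 14: i-1 = 13, so b_{14} = -18 - 312 - 936 = -1266.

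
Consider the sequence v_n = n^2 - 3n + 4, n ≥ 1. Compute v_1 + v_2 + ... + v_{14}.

Over n = 1..14: Σn = 105, Σn² = 1015.
Total = (1)·1015 + (-3)·105 + (4)·14 = 756.

756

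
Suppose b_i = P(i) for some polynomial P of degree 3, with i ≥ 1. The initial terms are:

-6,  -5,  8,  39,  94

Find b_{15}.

1st diffs: 1, 13, 31, 55.
2nd diffs: 12, 18, 24.
3rd diffs: 6, 6 (constant).
Newton forward-difference form: b_i = -6 + 1·C(i-1,1) + 12·C(i-1,2) + 6·C(i-1,3).
At i = 15: i-1 = 14, so b_{15} = -6 + 14 + 1092 + 2184 = 3284.

3284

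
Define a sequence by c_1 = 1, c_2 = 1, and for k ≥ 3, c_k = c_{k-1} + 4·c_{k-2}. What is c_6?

65

Iterate the recurrence:
c_3 = 5  c_4 = 9  c_5 = 29  c_6 = 65.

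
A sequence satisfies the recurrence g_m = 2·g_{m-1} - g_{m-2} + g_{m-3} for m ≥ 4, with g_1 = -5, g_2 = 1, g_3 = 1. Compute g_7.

Step forward from the initial values:
g_4 = -4, g_5 = -8, g_6 = -11, g_7 = -18.

-18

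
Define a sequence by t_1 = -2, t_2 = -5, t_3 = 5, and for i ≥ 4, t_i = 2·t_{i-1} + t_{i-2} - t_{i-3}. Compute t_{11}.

2961

Step forward from the initial values:
t_4 = 7  t_5 = 24  t_6 = 50  t_7 = 117  t_8 = 260  t_9 = 587  t_{10} = 1317  t_{11} = 2961.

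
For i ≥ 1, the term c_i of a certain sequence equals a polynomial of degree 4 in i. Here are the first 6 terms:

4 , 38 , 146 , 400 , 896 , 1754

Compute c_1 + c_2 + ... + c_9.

19572

1st diffs: 34, 108, 254, 496, 858.
2nd diffs: 74, 146, 242, 362.
3rd diffs: 72, 96, 120.
4th diffs: 24, 24 (constant).
Newton forward-difference form: c_i = 4 + 34·C(i-1,1) + 74·C(i-1,2) + 72·C(i-1,3) + 24·C(i-1,4).
Continuing: 3118, 5156, 8060.
Summing i = 1..9 (9 terms) gives 19572.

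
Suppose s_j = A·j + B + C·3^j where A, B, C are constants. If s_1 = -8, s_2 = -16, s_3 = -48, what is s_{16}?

-86093384

Write the equations: A + B + 3C = -8; 2A + B + 9C = -16; 3A + B + 27C = -48.
Subtracting the first from the second: A + 6C = -8.
Subtracting the second from the third: A + 18C = -32.
Solving: C = -2, A = 4, then B = -6.
Therefore s_{16} = 64 + (-6) + (-2)·43046721 = -86093384.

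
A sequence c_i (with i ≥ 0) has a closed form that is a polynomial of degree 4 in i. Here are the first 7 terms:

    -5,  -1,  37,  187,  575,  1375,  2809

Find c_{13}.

1st diffs: 4, 38, 150, 388, 800, 1434.
2nd diffs: 34, 112, 238, 412, 634.
3rd diffs: 78, 126, 174, 222.
4th diffs: 48, 48, 48 (constant).
Newton forward-difference form: c_i = -5 + 4·C(i,1) + 34·C(i,2) + 78·C(i,3) + 48·C(i,4).
At i = 13: i = 13, so c_{13} = -5 + 52 + 2652 + 22308 + 34320 = 59327.

59327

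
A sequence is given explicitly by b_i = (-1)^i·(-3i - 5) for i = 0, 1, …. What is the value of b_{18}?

-59

(-1)^18 = 1; -3i - 5 at i=18 is -59; so b_{18} = -59.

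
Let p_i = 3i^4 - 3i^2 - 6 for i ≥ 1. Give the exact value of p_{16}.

195834

p_{16} = 3·16^4 - 3·16^2 - 6 = 195834.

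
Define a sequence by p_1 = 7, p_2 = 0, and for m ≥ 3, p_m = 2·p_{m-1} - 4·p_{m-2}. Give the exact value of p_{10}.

Step forward from the initial values:
p_3 = -28  p_4 = -56  p_5 = 0  p_6 = 224  p_7 = 448  p_8 = 0  p_9 = -1792  p_{10} = -3584.

-3584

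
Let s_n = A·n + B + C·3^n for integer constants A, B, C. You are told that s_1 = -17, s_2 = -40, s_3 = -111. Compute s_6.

-2916

Plug in n = 1, 2, 3: A + B + 3C = -17; 2A + B + 9C = -40; 3A + B + 27C = -111.
Subtracting the first from the second: A + 6C = -23.
Subtracting the second from the third: A + 18C = -71.
Solving: C = -4, A = 1, then B = -6.
Hence s_6 = 1·6 + (-6) + (-4)·729 = -2916.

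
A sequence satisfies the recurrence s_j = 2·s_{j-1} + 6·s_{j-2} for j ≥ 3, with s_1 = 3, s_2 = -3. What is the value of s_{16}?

Step forward from the initial values:
s_3 = 12  s_4 = 6  s_5 = 84  …  s_{13} = 2019648  s_{14} = 7357632  s_{15} = 26833152  s_{16} = 97812096.

97812096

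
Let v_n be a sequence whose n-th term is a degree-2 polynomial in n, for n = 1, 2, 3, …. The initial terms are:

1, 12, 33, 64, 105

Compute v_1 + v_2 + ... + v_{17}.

1st diffs: 11, 21, 31, 41.
2nd diffs: 10, 10, 10 (constant).
Newton forward-difference form: v_n = 1 + 11·C(n-1,1) + 10·C(n-1,2).
Continuing: …, 156, 217, 288, 369, …, v_{17} = 1377.
Summing n = 1..17 (17 terms) gives 8313.

8313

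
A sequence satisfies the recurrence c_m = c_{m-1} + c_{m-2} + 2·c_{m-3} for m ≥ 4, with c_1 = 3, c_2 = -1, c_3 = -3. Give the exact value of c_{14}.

Compute successive terms:
c_4 = 2; c_5 = -3; c_6 = -7; …; c_{11} = -147; c_{12} = -295; c_{13} = -582; c_{14} = -1171.

-1171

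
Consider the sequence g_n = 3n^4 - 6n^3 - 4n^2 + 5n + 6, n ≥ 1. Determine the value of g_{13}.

g_{13} = 3·13^4 - 6·13^3 - 4·13^2 + 5·13 + 6 = 71896.

71896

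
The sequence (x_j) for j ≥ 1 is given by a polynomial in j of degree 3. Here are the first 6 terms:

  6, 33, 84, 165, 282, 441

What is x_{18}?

1st diffs: 27, 51, 81, 117, 159.
2nd diffs: 24, 30, 36, 42.
3rd diffs: 6, 6, 6 (constant).
So x_j = j^3 + 6j^2 + 2j - 3.
Evaluating at j = 18 gives x_{18} = 7809.

7809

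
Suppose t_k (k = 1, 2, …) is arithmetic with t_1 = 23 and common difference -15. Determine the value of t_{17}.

t_k = 23 + (k - 1)·(-15).
t_{17} = 23 + 16·(-15) = -217.

-217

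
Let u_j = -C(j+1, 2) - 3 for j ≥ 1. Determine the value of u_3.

C(4, 2) = 6, so u_3 = -9.

-9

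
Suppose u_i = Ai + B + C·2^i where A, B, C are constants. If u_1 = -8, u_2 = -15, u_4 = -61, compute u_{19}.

At i = 1, 2, 4: A + B + 2C = -8; 2A + B + 4C = -15; 4A + B + 16C = -61.
Subtracting the first from the second: A + 2C = -7.
Subtracting the second from the third: 2A + 12C = -46.
Solving: C = -4, A = 1, then B = -1.
So u_i = 1·i + (-1) + (-4)·2^i; at i=19 this is -2097134.

-2097134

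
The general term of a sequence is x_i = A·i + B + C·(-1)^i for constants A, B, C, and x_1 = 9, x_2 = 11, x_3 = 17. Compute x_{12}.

51

Write the equations: A + B - C = 9; 2A + B + C = 11; 3A + B - C = 17.
Subtracting the first from the second: A + 2C = 2.
Subtracting the second from the third: A - 2C = 6.
Solving: C = -1, A = 4, then B = 4.
Hence x_{12} = 4·12 + 4 + (-1)·1 = 51.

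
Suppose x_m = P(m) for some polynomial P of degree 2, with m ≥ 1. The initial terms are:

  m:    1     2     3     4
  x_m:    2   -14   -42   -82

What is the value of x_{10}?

1st diffs: -16, -28, -40.
2nd diffs: -12, -12 (constant).
Newton forward-difference form: x_m = 2 + (-16)·C(m-1,1) + (-12)·C(m-1,2).
At m = 10: m-1 = 9, so x_{10} = 2 - 144 - 432 = -574.

-574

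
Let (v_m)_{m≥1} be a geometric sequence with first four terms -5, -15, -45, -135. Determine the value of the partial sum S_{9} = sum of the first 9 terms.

-49205

Common ratio r = 3.
v_m = (-5)·3^(m-1).
S = (-5)·(3^9 - 1)/(3 - 1) = (-5)·(19683 - 1)/(2) = -49205.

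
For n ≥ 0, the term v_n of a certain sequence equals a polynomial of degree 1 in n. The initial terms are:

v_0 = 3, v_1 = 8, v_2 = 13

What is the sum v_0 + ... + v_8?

207

1st diffs: 5, 5 (constant).
So v_n = 5n + 3.
Continuing: …, 18, 23, 28, 33, …, v_8 = 43.
Summing n = 0..8 (9 terms) gives 207.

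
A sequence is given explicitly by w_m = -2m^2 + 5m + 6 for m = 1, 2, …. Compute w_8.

w_8 = -2·8^2 + 5·8 + 6 = -82.

-82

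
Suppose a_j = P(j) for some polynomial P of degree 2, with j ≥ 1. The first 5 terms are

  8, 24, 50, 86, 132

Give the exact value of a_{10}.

512

1st diffs: 16, 26, 36, 46.
2nd diffs: 10, 10, 10 (constant).
Newton forward-difference form: a_j = 8 + 16·C(j-1,1) + 10·C(j-1,2).
At j = 10: j-1 = 9, so a_{10} = 8 + 144 + 360 = 512.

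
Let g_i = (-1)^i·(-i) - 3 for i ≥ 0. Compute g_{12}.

-15

(-1)^12 = 1; -i at i=12 is -12; so g_{12} = -15.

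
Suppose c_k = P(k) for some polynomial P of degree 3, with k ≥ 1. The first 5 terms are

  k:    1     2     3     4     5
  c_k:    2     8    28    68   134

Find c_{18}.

6088

1st diffs: 6, 20, 40, 66.
2nd diffs: 14, 20, 26.
3rd diffs: 6, 6 (constant).
Newton forward-difference form: c_k = 2 + 6·C(k-1,1) + 14·C(k-1,2) + 6·C(k-1,3).
At k = 18: k-1 = 17, so c_{18} = 2 + 102 + 1904 + 4080 = 6088.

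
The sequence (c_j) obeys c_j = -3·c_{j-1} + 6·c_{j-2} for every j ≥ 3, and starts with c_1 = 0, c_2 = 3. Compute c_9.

Applying the relation repeatedly:
c_3 = -9  c_4 = 45  c_5 = -189  c_6 = 837  c_7 = -3645  c_8 = 15957  c_9 = -69741.

-69741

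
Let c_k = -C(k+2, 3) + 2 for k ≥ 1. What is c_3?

C(5, 3) = 10, so c_3 = -8.

-8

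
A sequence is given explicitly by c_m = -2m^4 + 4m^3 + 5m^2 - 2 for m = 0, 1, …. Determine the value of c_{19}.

-231403

c_{19} = -2·19^4 + 4·19^3 + 5·19^2 - 2 = -231403.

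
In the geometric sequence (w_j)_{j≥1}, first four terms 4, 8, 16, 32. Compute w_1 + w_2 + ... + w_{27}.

Common ratio r = 2.
w_j = 4·2^(j-1).
S = 4·(2^27 - 1)/(2 - 1) = 4·(134217728 - 1)/(1) = 536870908.

536870908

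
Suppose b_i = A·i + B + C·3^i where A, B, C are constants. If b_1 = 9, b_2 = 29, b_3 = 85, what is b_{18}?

1162261501

At i = 1, 2, 3: A + B + 3C = 9; 2A + B + 9C = 29; 3A + B + 27C = 85.
Subtracting the first from the second: A + 6C = 20.
Subtracting the second from the third: A + 18C = 56.
Solving: C = 3, A = 2, then B = -2.
Hence b_{18} = 2·18 + (-2) + 3·387420489 = 1162261501.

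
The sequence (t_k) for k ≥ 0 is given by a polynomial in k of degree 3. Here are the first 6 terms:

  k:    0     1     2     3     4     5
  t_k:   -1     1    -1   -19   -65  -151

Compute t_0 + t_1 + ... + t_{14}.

-18005

1st diffs: 2, -2, -18, -46, -86.
2nd diffs: -4, -16, -28, -40.
3rd diffs: -12, -12, -12 (constant).
Newton forward-difference form: t_k = -1 + 2·C(k,1) + (-4)·C(k,2) + (-12)·C(k,3).
Continuing: …, -289, -491, -769, -1135, …, t_{14} = -4705.
Summing k = 0..14 (15 terms) gives -18005.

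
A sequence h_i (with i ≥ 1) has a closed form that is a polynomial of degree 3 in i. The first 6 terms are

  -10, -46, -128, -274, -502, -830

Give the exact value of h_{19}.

1st diffs: -36, -82, -146, -228, -328.
2nd diffs: -46, -64, -82, -100.
3rd diffs: -18, -18, -18 (constant).
So h_i = -3i^3 - 5i^2 - 2.
Evaluating at i = 19 gives h_{19} = -22384.

-22384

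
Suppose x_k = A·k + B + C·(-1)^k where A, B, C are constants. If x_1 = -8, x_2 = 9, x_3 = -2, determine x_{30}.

At k = 1, 2, 3: A + B - C = -8; 2A + B + C = 9; 3A + B - C = -2.
Subtracting the first from the second: A + 2C = 17.
Subtracting the second from the third: A - 2C = -11.
Solving: C = 7, A = 3, then B = -4.
Therefore x_{30} = 90 + (-4) + 7·1 = 93.

93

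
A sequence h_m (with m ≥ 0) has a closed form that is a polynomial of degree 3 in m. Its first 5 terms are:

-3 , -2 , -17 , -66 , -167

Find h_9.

-2082

1st diffs: 1, -15, -49, -101.
2nd diffs: -16, -34, -52.
3rd diffs: -18, -18 (constant).
So h_m = -3m^3 + m^2 + 3m - 3.
Evaluating at m = 9 gives h_9 = -2082.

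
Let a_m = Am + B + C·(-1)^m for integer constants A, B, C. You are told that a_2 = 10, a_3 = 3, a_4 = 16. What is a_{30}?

94

At m = 2, 3, 4: 2A + B + C = 10; 3A + B - C = 3; 4A + B + C = 16.
Subtracting the first from the second: A - 2C = -7.
Subtracting the second from the third: A + 2C = 13.
Solving: C = 5, A = 3, then B = -1.
So a_m = 3·m + (-1) + 5·(-1)^m; at m=30 this is 94.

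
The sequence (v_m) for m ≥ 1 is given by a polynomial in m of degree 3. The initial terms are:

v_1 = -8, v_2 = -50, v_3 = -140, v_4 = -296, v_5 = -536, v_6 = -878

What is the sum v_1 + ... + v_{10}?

-11510

1st diffs: -42, -90, -156, -240, -342.
2nd diffs: -48, -66, -84, -102.
3rd diffs: -18, -18, -18 (constant).
Newton forward-difference form: v_m = -8 + (-42)·C(m-1,1) + (-48)·C(m-1,2) + (-18)·C(m-1,3).
Continuing: -1340, -1940, -2696, -3626.
Summing m = 1..10 (10 terms) gives -11510.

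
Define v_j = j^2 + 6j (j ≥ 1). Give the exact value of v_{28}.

952

v_{28} = 1·28^2 + 6·28 = 952.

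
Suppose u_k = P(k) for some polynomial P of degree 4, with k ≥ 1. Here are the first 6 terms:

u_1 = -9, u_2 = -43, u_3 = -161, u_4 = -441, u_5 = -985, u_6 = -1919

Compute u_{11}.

1st diffs: -34, -118, -280, -544, -934.
2nd diffs: -84, -162, -264, -390.
3rd diffs: -78, -102, -126.
4th diffs: -24, -24 (constant).
Newton forward-difference form: u_k = -9 + (-34)·C(k-1,1) + (-84)·C(k-1,2) + (-78)·C(k-1,3) + (-24)·C(k-1,4).
At k = 11: k-1 = 10, so u_{11} = -9 - 340 - 3780 - 9360 - 5040 = -18529.

-18529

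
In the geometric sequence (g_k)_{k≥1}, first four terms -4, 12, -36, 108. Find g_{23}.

Common ratio r = -3.
g_k = (-4)·(-3)^(k-1).
g_{23} = (-4)·(-3)^22 = -125524238436.

-125524238436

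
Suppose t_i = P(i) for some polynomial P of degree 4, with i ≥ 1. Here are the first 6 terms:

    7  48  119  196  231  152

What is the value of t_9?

-1849

1st diffs: 41, 71, 77, 35, -79.
2nd diffs: 30, 6, -42, -114.
3rd diffs: -24, -48, -72.
4th diffs: -24, -24 (constant).
So t_i = -i^4 + 6i^3 + 4i^2 + 2i - 4.
Evaluating at i = 9 gives t_9 = -1849.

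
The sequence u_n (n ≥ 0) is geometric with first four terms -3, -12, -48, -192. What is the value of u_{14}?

-805306368

Common ratio r = 4.
u_n = (-3)·4^(n-0).
u_{14} = (-3)·4^14 = -805306368.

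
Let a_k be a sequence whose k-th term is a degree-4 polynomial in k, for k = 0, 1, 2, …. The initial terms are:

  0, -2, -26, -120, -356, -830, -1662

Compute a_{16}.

1st diffs: -2, -24, -94, -236, -474, -832.
2nd diffs: -22, -70, -142, -238, -358.
3rd diffs: -48, -72, -96, -120.
4th diffs: -24, -24, -24 (constant).
Newton forward-difference form: a_k = (-2)·C(k,1) + (-22)·C(k,2) + (-48)·C(k,3) + (-24)·C(k,4).
At k = 16: k = 16, so a_{16} = -32 - 2640 - 26880 - 43680 = -73232.

-73232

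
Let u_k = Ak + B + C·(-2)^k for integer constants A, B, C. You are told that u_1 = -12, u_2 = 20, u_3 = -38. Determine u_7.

-630

Write the equations: A + B - 2C = -12; 2A + B + 4C = 20; 3A + B - 8C = -38.
Subtracting the first from the second: A + 6C = 32.
Subtracting the second from the third: A - 12C = -58.
Solving: C = 5, A = 2, then B = -4.
Therefore u_7 = 14 + (-4) + 5·(-128) = -630.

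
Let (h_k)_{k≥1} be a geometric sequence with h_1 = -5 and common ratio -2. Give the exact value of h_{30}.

h_k = (-5)·(-2)^(k-1).
h_{30} = (-5)·(-2)^29 = 2684354560.

2684354560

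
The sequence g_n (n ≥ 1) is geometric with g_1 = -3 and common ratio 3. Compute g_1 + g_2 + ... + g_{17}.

-193710243

g_n = (-3)·3^(n-1).
S = (-3)·(3^17 - 1)/(3 - 1) = (-3)·(129140163 - 1)/(2) = -193710243.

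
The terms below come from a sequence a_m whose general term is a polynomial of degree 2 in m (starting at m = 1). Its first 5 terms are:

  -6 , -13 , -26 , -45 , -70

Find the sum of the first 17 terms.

1st diffs: -7, -13, -19, -25.
2nd diffs: -6, -6, -6 (constant).
Newton forward-difference form: a_m = -6 + (-7)·C(m-1,1) + (-6)·C(m-1,2).
Continuing: …, -101, -138, -181, -230, …, a_{17} = -838.
Summing m = 1..17 (17 terms) gives -5134.

-5134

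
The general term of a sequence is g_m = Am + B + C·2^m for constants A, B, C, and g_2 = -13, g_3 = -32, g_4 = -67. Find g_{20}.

-4194355

The three given values yield: 2A + B + 4C = -13; 3A + B + 8C = -32; 4A + B + 16C = -67.
Subtracting the first from the second: A + 4C = -19.
Subtracting the second from the third: A + 8C = -35.
Solving: C = -4, A = -3, then B = 9.
Therefore g_{20} = -60 + 9 + (-4)·1048576 = -4194355.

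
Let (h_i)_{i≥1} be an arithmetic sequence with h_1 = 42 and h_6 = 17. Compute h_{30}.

-103

Common difference d = (17 - 42) / (6 - 1) = -5.
h_i = 42 + (i - 1)·(-5).
h_{30} = 42 + 29·(-5) = -103.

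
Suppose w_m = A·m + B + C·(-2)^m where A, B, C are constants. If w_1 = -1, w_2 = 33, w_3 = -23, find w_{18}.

1310797

Write the equations: A + B - 2C = -1; 2A + B + 4C = 33; 3A + B - 8C = -23.
Subtracting the first from the second: A + 6C = 34.
Subtracting the second from the third: A - 12C = -56.
Solving: C = 5, A = 4, then B = 5.
Hence w_{18} = 4·18 + 5 + 5·262144 = 1310797.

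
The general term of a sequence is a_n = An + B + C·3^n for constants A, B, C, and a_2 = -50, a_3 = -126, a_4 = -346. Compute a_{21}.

The three given values yield: 2A + B + 9C = -50; 3A + B + 27C = -126; 4A + B + 81C = -346.
Subtracting the first from the second: A + 18C = -76.
Subtracting the second from the third: A + 54C = -220.
Solving: C = -4, A = -4, then B = -6.
So a_n = -4·n + (-6) + (-4)·3^n; at n=21 this is -41841412902.

-41841412902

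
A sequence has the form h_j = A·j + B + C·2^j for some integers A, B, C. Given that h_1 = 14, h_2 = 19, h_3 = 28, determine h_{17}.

Write the equations: A + B + 2C = 14; 2A + B + 4C = 19; 3A + B + 8C = 28.
Subtracting the first from the second: A + 2C = 5.
Subtracting the second from the third: A + 4C = 9.
Solving: C = 2, A = 1, then B = 9.
So h_j = 1·j + 9 + 2·2^j; at j=17 this is 262170.

262170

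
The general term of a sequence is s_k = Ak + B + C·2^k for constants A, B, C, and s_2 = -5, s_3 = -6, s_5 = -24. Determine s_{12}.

-4067

Write the equations: 2A + B + 4C = -5; 3A + B + 8C = -6; 5A + B + 32C = -24.
Subtracting the first from the second: A + 4C = -1.
Subtracting the second from the third: 2A + 24C = -18.
Solving: C = -1, A = 3, then B = -7.
Hence s_{12} = 3·12 + (-7) + (-1)·4096 = -4067.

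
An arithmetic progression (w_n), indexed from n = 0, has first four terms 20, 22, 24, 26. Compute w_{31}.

82

Common difference d = 2.
w_n = 20 + (n - 0)·2.
w_{31} = 20 + 31·2 = 82.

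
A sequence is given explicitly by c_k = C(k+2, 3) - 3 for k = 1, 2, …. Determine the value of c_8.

C(10, 3) = 120, so c_8 = 117.

117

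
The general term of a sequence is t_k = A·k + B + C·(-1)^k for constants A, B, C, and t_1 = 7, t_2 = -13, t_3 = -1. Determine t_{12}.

At k = 1, 2, 3: A + B - C = 7; 2A + B + C = -13; 3A + B - C = -1.
Subtracting the first from the second: A + 2C = -20.
Subtracting the second from the third: A - 2C = 12.
Solving: C = -8, A = -4, then B = 3.
So t_k = -4·k + 3 + (-8)·(-1)^k; at k=12 this is -53.

-53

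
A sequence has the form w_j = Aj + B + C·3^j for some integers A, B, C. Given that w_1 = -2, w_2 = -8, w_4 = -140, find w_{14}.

At j = 1, 2, 4: A + B + 3C = -2; 2A + B + 9C = -8; 4A + B + 81C = -140.
Subtracting the first from the second: A + 6C = -6.
Subtracting the second from the third: 2A + 72C = -132.
Solving: C = -2, A = 6, then B = -2.
Therefore w_{14} = 84 + (-2) + (-2)·4782969 = -9565856.

-9565856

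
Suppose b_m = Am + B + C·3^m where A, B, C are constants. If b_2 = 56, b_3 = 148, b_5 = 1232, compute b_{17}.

The three given values yield: 2A + B + 9C = 56; 3A + B + 27C = 148; 5A + B + 243C = 1232.
Subtracting the first from the second: A + 18C = 92.
Subtracting the second from the third: 2A + 216C = 1084.
Solving: C = 5, A = 2, then B = 7.
Hence b_{17} = 2·17 + 7 + 5·129140163 = 645700856.

645700856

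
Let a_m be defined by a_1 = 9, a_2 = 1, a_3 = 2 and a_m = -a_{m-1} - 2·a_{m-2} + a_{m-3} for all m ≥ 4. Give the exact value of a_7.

a_4 = 5; a_5 = -8; a_6 = 0; a_7 = 21.

21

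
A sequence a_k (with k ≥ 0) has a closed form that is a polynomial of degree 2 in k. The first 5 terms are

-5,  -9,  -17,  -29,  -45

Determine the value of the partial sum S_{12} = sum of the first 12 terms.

-1204

1st diffs: -4, -8, -12, -16.
2nd diffs: -4, -4, -4 (constant).
Newton forward-difference form: a_k = -5 + (-4)·C(k,1) + (-4)·C(k,2).
Continuing: …, -65, -89, -117, -149, …, a_{11} = -269.
Summing k = 0..11 (12 terms) gives -1204.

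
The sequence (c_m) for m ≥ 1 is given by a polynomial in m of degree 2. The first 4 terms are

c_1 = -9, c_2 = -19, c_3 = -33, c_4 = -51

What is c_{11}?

1st diffs: -10, -14, -18.
2nd diffs: -4, -4 (constant).
So c_m = -2m^2 - 4m - 3.
Evaluating at m = 11 gives c_{11} = -289.

-289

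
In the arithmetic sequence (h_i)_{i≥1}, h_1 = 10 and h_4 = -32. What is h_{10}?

Common difference d = (-32 - 10) / (4 - 1) = -14.
h_i = 10 + (i - 1)·(-14).
h_{10} = 10 + 9·(-14) = -116.

-116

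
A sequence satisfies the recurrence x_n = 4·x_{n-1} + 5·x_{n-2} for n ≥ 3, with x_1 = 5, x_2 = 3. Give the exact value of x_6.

Applying the relation repeatedly:
x_3 = 37; x_4 = 163; x_5 = 837; x_6 = 4163.
(Characteristic roots are 5 and -1.)

4163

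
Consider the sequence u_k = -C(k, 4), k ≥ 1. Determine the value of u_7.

C(7, 4) = 35, so u_7 = -35.

-35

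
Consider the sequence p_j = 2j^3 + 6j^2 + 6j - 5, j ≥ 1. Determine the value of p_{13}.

5481

p_{13} = 2·13^3 + 6·13^2 + 6·13 - 5 = 5481.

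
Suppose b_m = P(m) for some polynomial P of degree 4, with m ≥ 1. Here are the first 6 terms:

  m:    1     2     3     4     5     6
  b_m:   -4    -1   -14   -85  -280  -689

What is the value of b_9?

-4460

1st diffs: 3, -13, -71, -195, -409.
2nd diffs: -16, -58, -124, -214.
3rd diffs: -42, -66, -90.
4th diffs: -24, -24 (constant).
Newton forward-difference form: b_m = -4 + 3·C(m-1,1) + (-16)·C(m-1,2) + (-42)·C(m-1,3) + (-24)·C(m-1,4).
At m = 9: m-1 = 8, so b_9 = -4 + 24 - 448 - 2352 - 1680 = -4460.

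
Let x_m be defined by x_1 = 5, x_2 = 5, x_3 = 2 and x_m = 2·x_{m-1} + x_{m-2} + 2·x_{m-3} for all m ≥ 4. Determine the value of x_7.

334

Step forward from the initial values:
x_4 = 19;  x_5 = 50;  x_6 = 123;  x_7 = 334.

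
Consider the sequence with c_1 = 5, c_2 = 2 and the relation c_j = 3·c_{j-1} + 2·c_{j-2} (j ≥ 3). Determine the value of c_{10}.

107516

Step forward from the initial values:
c_3 = 16; c_4 = 52; c_5 = 188; c_6 = 668; c_7 = 2380; c_8 = 8476; c_9 = 30188; c_{10} = 107516.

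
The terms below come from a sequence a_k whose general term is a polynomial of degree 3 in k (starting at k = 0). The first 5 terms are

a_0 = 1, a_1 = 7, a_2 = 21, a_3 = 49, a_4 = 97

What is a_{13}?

2419

1st diffs: 6, 14, 28, 48.
2nd diffs: 8, 14, 20.
3rd diffs: 6, 6 (constant).
So a_k = k^3 + k^2 + 4k + 1.
Evaluating at k = 13 gives a_{13} = 2419.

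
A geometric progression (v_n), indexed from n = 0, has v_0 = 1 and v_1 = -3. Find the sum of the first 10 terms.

Common ratio r = -3.
v_n = 1·(-3)^(n-0).
S = 1·((-3)^10 - 1)/(-3 - 1) = 1·(59049 - 1)/(-4) = -14762.

-14762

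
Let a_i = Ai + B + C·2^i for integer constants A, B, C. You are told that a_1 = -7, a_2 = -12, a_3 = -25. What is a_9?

-2023

The three given values yield: A + B + 2C = -7; 2A + B + 4C = -12; 3A + B + 8C = -25.
Subtracting the first from the second: A + 2C = -5.
Subtracting the second from the third: A + 4C = -13.
Solving: C = -4, A = 3, then B = -2.
Therefore a_9 = 27 + (-2) + (-4)·512 = -2023.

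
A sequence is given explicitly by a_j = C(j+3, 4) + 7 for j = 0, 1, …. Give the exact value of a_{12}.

C(15, 4) = 1365, so a_{12} = 1372.

1372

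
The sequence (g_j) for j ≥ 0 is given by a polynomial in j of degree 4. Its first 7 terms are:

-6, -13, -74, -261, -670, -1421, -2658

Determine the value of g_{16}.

1st diffs: -7, -61, -187, -409, -751, -1237.
2nd diffs: -54, -126, -222, -342, -486.
3rd diffs: -72, -96, -120, -144.
4th diffs: -24, -24, -24 (constant).
So g_j = -j^4 - 6j^3 - 2j^2 + 2j - 6.
Evaluating at j = 16 gives g_{16} = -90598.

-90598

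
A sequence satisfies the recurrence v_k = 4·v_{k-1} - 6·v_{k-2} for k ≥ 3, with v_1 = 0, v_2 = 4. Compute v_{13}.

117760

v_3 = 16, v_4 = 40, v_5 = 64, …, v_{10} = -6080, v_{11} = -2816, v_{12} = 25216, v_{13} = 117760.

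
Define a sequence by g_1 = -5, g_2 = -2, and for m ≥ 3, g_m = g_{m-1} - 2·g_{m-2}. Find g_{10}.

g_3 = 8, g_4 = 12, g_5 = -4, g_6 = -28, g_7 = -20, g_8 = 36, g_9 = 76, g_{10} = 4.

4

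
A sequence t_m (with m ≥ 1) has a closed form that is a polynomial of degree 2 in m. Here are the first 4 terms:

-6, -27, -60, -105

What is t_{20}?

-2457

1st diffs: -21, -33, -45.
2nd diffs: -12, -12 (constant).
Newton forward-difference form: t_m = -6 + (-21)·C(m-1,1) + (-12)·C(m-1,2).
At m = 20: m-1 = 19, so t_{20} = -6 - 399 - 2052 = -2457.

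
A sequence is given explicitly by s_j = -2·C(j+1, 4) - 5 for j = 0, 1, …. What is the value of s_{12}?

-1435

C(13, 4) = 715, so s_{12} = -1435.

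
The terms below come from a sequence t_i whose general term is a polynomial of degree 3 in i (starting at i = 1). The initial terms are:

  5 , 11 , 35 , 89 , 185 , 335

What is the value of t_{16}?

7445

1st diffs: 6, 24, 54, 96, 150.
2nd diffs: 18, 30, 42, 54.
3rd diffs: 12, 12, 12 (constant).
So t_i = 2i^3 - 3i^2 + i + 5.
Evaluating at i = 16 gives t_{16} = 7445.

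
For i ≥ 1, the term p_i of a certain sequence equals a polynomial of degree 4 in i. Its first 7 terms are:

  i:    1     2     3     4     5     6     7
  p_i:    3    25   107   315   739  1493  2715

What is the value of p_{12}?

1st diffs: 22, 82, 208, 424, 754, 1222.
2nd diffs: 60, 126, 216, 330, 468.
3rd diffs: 66, 90, 114, 138.
4th diffs: 24, 24, 24 (constant).
Newton forward-difference form: p_i = 3 + 22·C(i-1,1) + 60·C(i-1,2) + 66·C(i-1,3) + 24·C(i-1,4).
At i = 12: i-1 = 11, so p_{12} = 3 + 242 + 3300 + 10890 + 7920 = 22355.

22355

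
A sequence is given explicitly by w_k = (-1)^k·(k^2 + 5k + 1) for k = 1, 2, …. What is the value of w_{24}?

697

(-1)^24 = 1; k^2 + 5k + 1 at k=24 is 697; so w_{24} = 697.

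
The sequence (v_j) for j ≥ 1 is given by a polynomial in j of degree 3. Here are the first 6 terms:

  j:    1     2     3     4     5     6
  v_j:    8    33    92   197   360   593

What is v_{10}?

2465

1st diffs: 25, 59, 105, 163, 233.
2nd diffs: 34, 46, 58, 70.
3rd diffs: 12, 12, 12 (constant).
Newton forward-difference form: v_j = 8 + 25·C(j-1,1) + 34·C(j-1,2) + 12·C(j-1,3).
At j = 10: j-1 = 9, so v_{10} = 8 + 225 + 1224 + 1008 = 2465.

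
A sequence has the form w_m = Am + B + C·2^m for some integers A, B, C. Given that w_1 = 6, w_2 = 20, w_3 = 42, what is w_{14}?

Plug in m = 1, 2, 3: A + B + 2C = 6; 2A + B + 4C = 20; 3A + B + 8C = 42.
Subtracting the first from the second: A + 2C = 14.
Subtracting the second from the third: A + 4C = 22.
Solving: C = 4, A = 6, then B = -8.
So w_m = 6·m + (-8) + 4·2^m; at m=14 this is 65612.

65612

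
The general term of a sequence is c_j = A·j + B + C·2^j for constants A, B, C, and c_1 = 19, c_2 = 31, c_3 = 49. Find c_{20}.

Write the equations: A + B + 2C = 19; 2A + B + 4C = 31; 3A + B + 8C = 49.
Subtracting the first from the second: A + 2C = 12.
Subtracting the second from the third: A + 4C = 18.
Solving: C = 3, A = 6, then B = 7.
So c_j = 6·j + 7 + 3·2^j; at j=20 this is 3145855.

3145855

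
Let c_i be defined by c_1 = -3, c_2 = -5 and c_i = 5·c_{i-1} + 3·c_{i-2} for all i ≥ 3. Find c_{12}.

-164750690

Applying the relation repeatedly:
c_3 = -34, c_4 = -185, c_5 = -1027, c_6 = -5690, c_7 = -31531, c_8 = -174725, c_9 = -968218, c_{10} = -5365265, c_{11} = -29730979, c_{12} = -164750690.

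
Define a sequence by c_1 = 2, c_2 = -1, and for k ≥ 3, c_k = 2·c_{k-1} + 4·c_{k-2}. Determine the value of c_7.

Compute successive terms:
c_3 = 6; c_4 = 8; c_5 = 40; c_6 = 112; c_7 = 384.

384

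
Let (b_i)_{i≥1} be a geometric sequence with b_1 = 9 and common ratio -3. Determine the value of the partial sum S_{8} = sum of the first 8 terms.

b_i = 9·(-3)^(i-1).
S = 9·((-3)^8 - 1)/(-3 - 1) = 9·(6561 - 1)/(-4) = -14760.

-14760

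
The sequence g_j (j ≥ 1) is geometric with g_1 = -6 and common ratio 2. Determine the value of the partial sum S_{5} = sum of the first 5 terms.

g_j = (-6)·2^(j-1).
S = (-6)·(2^5 - 1)/(2 - 1) = (-6)·(32 - 1)/(1) = -186.

-186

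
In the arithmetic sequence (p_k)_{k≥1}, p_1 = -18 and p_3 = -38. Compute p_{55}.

-558

Common difference d = (-38 - (-18)) / (3 - 1) = -10.
p_k = -18 + (k - 1)·(-10).
p_{55} = -18 + 54·(-10) = -558.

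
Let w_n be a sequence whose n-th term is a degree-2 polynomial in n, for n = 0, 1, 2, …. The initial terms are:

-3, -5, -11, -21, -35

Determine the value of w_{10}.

-203

1st diffs: -2, -6, -10, -14.
2nd diffs: -4, -4, -4 (constant).
Newton forward-difference form: w_n = -3 + (-2)·C(n,1) + (-4)·C(n,2).
At n = 10: n = 10, so w_{10} = -3 - 20 - 180 = -203.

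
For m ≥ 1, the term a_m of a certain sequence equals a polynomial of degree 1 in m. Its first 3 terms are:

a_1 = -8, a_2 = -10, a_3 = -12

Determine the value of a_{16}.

1st diffs: -2, -2 (constant).
So a_m = -2m - 6.
Evaluating at m = 16 gives a_{16} = -38.

-38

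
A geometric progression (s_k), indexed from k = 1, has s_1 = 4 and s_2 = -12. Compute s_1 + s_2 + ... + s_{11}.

177148

Common ratio r = -3.
s_k = 4·(-3)^(k-1).
S = 4·((-3)^11 - 1)/(-3 - 1) = 4·(-177147 - 1)/(-4) = 177148.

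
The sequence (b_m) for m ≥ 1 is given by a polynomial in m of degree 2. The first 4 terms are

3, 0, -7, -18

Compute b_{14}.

-348

1st diffs: -3, -7, -11.
2nd diffs: -4, -4 (constant).
Newton forward-difference form: b_m = 3 + (-3)·C(m-1,1) + (-4)·C(m-1,2).
At m = 14: m-1 = 13, so b_{14} = 3 - 39 - 312 = -348.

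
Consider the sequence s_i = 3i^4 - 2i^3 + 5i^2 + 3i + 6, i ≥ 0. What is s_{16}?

189750

s_{16} = 3·16^4 - 2·16^3 + 5·16^2 + 3·16 + 6 = 189750.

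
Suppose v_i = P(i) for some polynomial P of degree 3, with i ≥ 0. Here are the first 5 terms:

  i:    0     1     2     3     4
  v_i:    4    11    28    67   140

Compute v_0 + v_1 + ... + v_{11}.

1st diffs: 7, 17, 39, 73.
2nd diffs: 10, 22, 34.
3rd diffs: 12, 12 (constant).
Newton forward-difference form: v_i = 4 + 7·C(i,1) + 10·C(i,2) + 12·C(i,3).
Continuing: …, 259, 436, 683, 1012, …, v_{11} = 2611.
Summing i = 0..11 (12 terms) gives 8650.

8650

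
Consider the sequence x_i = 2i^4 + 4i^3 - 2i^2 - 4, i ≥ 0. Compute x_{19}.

x_{19} = 2·19^4 + 4·19^3 - 2·19^2 - 4 = 287352.

287352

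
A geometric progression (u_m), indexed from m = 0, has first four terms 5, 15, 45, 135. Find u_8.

Common ratio r = 3.
u_m = 5·3^(m-0).
u_8 = 5·3^8 = 32805.

32805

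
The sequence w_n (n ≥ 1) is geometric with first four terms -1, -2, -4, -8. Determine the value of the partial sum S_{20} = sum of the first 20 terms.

-1048575

Common ratio r = 2.
w_n = (-1)·2^(n-1).
S = (-1)·(2^20 - 1)/(2 - 1) = (-1)·(1048576 - 1)/(1) = -1048575.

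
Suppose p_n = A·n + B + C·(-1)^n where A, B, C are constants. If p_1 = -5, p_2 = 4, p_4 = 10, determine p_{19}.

49

At n = 1, 2, 4: A + B - C = -5; 2A + B + C = 4; 4A + B + C = 10.
Subtracting the first from the second: A + 2C = 9.
Subtracting the second from the third: 2A = 6.
Solving: C = 3, A = 3, then B = -5.
So p_n = 3·n + (-5) + 3·(-1)^n; at n=19 this is 49.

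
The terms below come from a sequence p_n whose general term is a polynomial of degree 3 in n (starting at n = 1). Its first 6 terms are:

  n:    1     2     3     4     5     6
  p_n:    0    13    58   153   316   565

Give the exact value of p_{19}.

1st diffs: 13, 45, 95, 163, 249.
2nd diffs: 32, 50, 68, 86.
3rd diffs: 18, 18, 18 (constant).
So p_n = 3n^3 - 2n^2 - 2n + 1.
Evaluating at n = 19 gives p_{19} = 19818.

19818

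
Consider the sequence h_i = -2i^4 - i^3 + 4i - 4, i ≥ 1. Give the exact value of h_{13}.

-59271

h_{13} = -2·13^4 - 1·13^3 + 4·13 - 4 = -59271.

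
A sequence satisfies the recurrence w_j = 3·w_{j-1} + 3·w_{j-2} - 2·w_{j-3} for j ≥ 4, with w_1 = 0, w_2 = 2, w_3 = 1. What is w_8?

1364

Applying the relation repeatedly:
w_4 = 9;  w_5 = 26;  w_6 = 103;  w_7 = 369;  w_8 = 1364.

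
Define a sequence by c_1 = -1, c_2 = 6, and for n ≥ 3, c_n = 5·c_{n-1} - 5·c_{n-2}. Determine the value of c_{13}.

c_3 = 35; c_4 = 145; c_5 = 550; …; c_{10} = 350625; c_{11} = 1268750; c_{12} = 4590625; c_{13} = 16609375.

16609375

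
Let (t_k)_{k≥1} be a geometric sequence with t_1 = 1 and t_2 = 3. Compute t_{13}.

Common ratio r = 3.
t_k = 1·3^(k-1).
t_{13} = 1·3^12 = 531441.

531441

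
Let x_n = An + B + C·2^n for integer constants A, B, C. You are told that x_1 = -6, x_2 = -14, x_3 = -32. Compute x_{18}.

Write the equations: A + B + 2C = -6; 2A + B + 4C = -14; 3A + B + 8C = -32.
Subtracting the first from the second: A + 2C = -8.
Subtracting the second from the third: A + 4C = -18.
Solving: C = -5, A = 2, then B = 2.
Hence x_{18} = 2·18 + 2 + (-5)·262144 = -1310682.

-1310682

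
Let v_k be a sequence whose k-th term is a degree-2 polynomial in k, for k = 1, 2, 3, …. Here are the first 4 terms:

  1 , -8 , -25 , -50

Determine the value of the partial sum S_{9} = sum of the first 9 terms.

1st diffs: -9, -17, -25.
2nd diffs: -8, -8 (constant).
So v_k = -4k^2 + 3k + 2.
Continuing: …, -83, -124, -173, -230, …, v_9 = -295.
Summing k = 1..9 (9 terms) gives -987.

-987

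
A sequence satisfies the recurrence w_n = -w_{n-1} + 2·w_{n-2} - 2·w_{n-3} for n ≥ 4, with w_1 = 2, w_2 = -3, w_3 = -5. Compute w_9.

Step forward from the initial values:
w_4 = -5;  w_5 = 1;  w_6 = -1;  w_7 = 13;  w_8 = -17;  w_9 = 45.

45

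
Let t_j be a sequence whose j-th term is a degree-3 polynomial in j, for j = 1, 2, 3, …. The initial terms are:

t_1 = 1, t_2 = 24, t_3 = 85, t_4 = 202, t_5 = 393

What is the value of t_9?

2257

1st diffs: 23, 61, 117, 191.
2nd diffs: 38, 56, 74.
3rd diffs: 18, 18 (constant).
Newton forward-difference form: t_j = 1 + 23·C(j-1,1) + 38·C(j-1,2) + 18·C(j-1,3).
At j = 9: j-1 = 8, so t_9 = 1 + 184 + 1064 + 1008 = 2257.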